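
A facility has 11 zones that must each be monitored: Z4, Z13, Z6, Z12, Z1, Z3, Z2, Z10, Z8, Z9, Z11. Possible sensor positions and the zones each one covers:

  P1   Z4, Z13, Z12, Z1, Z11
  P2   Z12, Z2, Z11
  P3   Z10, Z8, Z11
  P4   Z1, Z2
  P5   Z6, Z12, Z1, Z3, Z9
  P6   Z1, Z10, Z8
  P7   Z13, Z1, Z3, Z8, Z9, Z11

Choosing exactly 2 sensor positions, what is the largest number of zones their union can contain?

Choosing P1, P5 covers {Z4, Z13, Z6, Z12, Z1, Z3, Z9, Z11} — 8 zones.
No choice of 2 sensor positions does better; here Z2, Z10, Z8 are left uncovered.

8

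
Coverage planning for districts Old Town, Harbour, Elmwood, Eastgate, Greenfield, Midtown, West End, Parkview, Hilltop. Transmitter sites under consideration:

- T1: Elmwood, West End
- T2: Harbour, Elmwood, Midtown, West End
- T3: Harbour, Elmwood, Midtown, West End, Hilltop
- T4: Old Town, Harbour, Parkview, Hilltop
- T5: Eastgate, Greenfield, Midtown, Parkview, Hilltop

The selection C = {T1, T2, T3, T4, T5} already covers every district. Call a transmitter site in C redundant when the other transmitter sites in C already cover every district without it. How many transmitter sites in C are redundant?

3

Drop T1: the rest still cover every district — redundant.
Drop T2: the rest still cover every district — redundant.
Drop T3: the rest still cover every district — redundant.
Drop T4: Old Town uncovered — not redundant.
Drop T5: Eastgate, Greenfield uncovered — not redundant.
3 redundant: T1, T2, T3.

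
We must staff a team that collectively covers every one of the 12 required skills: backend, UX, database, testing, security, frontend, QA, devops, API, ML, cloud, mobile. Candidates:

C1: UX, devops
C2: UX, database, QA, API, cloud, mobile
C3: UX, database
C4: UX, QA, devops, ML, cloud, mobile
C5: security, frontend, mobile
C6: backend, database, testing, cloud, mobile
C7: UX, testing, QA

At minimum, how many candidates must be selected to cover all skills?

4

C2, C4, C5, C6 together cover {backend, UX, database, testing, security, frontend, QA, devops, API, ML, cloud, mobile} — every skill.
No 3 of the 7 candidates cover everything (all 35 triples fall short), so 4 is minimum.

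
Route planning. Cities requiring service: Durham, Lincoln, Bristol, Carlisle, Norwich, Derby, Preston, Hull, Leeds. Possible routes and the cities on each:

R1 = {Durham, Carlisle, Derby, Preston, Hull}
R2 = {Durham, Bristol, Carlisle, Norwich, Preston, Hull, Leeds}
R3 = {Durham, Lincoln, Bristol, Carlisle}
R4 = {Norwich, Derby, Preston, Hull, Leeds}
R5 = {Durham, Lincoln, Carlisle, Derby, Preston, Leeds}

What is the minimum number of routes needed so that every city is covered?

2

R2, R5 together cover {Durham, Lincoln, Bristol, Carlisle, Norwich, Derby, Preston, Hull, Leeds} — every city.
No single route contains all 9 cities, so 2 is optimal.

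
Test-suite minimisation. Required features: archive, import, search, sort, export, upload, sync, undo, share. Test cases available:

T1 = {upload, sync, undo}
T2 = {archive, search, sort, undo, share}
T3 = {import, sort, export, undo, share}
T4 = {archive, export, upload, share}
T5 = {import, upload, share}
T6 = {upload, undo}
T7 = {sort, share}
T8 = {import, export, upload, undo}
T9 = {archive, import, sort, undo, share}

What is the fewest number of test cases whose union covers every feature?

3

T1, T2, T3 together cover {archive, import, search, sort, export, upload, sync, undo, share} — every feature.
No 2 of the 9 test cases cover everything (all 36 pairs fall short), so 3 is minimum.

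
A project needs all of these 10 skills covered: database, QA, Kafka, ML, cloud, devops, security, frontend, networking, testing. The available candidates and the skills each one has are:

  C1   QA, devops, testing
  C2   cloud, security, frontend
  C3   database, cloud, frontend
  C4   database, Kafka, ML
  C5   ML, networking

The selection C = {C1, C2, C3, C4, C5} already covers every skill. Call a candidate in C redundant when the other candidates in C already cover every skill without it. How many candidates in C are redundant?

Drop C1: QA, devops, testing uncovered — not redundant.
Drop C2: security uncovered — not redundant.
Drop C3: the rest still cover every skill — redundant.
Drop C4: Kafka uncovered — not redundant.
Drop C5: networking uncovered — not redundant.
1 redundant: C3.

1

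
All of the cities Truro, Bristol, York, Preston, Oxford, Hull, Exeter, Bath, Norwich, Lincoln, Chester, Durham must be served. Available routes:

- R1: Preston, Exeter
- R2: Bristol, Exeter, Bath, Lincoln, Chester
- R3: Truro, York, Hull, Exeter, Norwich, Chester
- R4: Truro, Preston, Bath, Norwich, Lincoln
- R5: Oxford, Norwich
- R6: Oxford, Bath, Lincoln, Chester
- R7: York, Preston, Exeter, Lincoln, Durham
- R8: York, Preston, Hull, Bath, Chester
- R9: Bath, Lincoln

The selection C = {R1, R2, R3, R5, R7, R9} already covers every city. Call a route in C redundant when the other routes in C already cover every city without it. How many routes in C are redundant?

2

Drop R1: the rest still cover every city — redundant.
Drop R2: Bristol uncovered — not redundant.
Drop R3: Truro, Hull uncovered — not redundant.
Drop R5: Oxford uncovered — not redundant.
Drop R7: Durham uncovered — not redundant.
Drop R9: the rest still cover every city — redundant.
2 redundant: R1, R9.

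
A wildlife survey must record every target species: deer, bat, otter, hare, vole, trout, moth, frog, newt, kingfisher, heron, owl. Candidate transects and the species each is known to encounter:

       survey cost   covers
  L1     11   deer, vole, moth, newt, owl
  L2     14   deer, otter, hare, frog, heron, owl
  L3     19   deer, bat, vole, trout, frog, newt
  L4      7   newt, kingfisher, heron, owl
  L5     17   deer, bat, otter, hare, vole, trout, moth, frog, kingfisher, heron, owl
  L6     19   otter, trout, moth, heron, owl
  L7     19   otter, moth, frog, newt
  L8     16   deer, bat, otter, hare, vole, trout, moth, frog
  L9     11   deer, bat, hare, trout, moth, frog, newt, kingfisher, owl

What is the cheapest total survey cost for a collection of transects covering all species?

L4, L8 cover every species at survey cost 7 + 16 = 23.
Any cover uses at least 2 transects; among all covering selections none totals below 23.

23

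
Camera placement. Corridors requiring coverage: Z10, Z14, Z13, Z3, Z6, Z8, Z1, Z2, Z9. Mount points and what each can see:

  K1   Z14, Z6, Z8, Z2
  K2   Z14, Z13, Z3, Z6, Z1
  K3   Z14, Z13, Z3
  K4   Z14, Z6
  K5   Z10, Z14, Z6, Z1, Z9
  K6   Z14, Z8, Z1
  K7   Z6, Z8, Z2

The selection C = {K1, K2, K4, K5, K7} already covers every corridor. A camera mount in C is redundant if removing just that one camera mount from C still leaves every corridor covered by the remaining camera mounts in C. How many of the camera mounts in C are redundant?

3

Drop K1: the rest still cover every corridor — redundant.
Drop K2: Z13, Z3 uncovered — not redundant.
Drop K4: the rest still cover every corridor — redundant.
Drop K5: Z10, Z9 uncovered — not redundant.
Drop K7: the rest still cover every corridor — redundant.
3 redundant: K1, K4, K7.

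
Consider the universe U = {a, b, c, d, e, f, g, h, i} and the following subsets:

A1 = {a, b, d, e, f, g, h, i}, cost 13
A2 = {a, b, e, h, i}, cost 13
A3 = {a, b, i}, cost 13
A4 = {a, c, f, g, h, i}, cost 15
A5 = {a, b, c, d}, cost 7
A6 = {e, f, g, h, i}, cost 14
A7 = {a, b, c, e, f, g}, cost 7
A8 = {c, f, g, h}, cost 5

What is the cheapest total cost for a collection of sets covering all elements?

18

A1, A8 cover every element at cost 13 + 5 = 18.
Any cover uses at least 2 sets; among all covering selections none totals below 18.
Greedy by coverage-per-cost would pick A7, A1 for 20 — worse than the optimum 18.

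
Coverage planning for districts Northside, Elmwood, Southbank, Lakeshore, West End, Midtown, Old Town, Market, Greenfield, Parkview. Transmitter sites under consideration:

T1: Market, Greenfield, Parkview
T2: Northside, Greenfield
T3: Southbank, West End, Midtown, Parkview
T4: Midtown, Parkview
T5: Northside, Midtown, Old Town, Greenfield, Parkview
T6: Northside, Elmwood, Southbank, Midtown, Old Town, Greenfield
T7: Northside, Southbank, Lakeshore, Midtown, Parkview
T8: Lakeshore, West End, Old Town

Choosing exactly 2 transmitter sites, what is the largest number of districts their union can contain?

Choosing T1, T6 covers {Northside, Elmwood, Southbank, Midtown, Old Town, Market, Greenfield, Parkview} — 8 districts.
No choice of 2 transmitter sites does better; here Lakeshore, West End are left uncovered.

8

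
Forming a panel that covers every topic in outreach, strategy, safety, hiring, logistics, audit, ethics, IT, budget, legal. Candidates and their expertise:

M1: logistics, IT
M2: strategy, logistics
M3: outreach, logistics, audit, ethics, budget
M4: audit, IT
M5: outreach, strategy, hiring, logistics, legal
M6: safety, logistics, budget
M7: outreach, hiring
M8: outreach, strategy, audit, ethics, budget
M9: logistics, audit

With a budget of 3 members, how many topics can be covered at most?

9

Choosing M1, M3, M5 covers {outreach, strategy, hiring, logistics, audit, ethics, IT, budget, legal} — 9 topics.
No choice of 3 members does better; here safety is left uncovered.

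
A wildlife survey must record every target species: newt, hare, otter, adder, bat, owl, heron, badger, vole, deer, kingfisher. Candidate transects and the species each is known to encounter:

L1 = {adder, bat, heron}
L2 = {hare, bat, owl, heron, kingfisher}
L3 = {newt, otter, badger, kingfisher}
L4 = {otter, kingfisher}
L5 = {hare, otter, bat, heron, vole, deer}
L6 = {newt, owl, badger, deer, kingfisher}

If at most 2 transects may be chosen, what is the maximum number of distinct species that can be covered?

Choosing L5, L6 covers {newt, hare, otter, bat, owl, heron, badger, vole, deer, kingfisher} — 10 species.
No choice of 2 transects does better; here adder is left uncovered.

10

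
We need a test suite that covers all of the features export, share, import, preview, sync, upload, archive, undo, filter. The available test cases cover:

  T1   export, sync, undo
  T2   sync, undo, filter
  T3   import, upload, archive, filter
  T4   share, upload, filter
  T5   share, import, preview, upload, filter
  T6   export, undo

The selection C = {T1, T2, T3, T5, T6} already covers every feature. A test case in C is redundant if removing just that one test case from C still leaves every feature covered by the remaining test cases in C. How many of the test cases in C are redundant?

3

Drop T1: the rest still cover every feature — redundant.
Drop T2: the rest still cover every feature — redundant.
Drop T3: archive uncovered — not redundant.
Drop T5: share, preview uncovered — not redundant.
Drop T6: the rest still cover every feature — redundant.
3 redundant: T1, T2, T6.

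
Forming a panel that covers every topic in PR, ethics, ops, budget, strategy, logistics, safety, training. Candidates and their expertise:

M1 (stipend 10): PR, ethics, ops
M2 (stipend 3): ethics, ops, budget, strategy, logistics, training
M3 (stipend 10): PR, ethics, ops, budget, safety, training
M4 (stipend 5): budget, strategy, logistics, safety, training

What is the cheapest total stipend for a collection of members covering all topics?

M2, M3 cover every topic at stipend 3 + 10 = 13.
Any cover uses at least 2 members; among all covering selections none totals below 13.

13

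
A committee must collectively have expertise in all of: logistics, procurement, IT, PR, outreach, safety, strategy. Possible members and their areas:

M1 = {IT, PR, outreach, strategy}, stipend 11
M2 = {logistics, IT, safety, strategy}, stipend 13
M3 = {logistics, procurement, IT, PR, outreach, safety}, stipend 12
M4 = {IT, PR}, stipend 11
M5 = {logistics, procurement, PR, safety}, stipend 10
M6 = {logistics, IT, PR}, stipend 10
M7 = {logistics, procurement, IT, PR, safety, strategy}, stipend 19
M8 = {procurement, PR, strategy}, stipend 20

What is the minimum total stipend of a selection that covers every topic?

21

M1, M5 cover every topic at stipend 11 + 10 = 21.
Any cover uses at least 2 members; among all covering selections none totals below 21.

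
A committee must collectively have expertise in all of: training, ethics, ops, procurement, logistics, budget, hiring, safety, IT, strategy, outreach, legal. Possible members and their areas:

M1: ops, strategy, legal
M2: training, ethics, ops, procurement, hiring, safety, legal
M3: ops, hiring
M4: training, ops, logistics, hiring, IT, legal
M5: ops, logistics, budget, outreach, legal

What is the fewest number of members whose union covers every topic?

4

M1, M2, M4, M5 together cover {training, ethics, ops, procurement, logistics, budget, hiring, safety, IT, strategy, outreach, legal} — every topic.
No 3 of the 5 members cover everything (all 10 triples fall short), so 4 is minimum.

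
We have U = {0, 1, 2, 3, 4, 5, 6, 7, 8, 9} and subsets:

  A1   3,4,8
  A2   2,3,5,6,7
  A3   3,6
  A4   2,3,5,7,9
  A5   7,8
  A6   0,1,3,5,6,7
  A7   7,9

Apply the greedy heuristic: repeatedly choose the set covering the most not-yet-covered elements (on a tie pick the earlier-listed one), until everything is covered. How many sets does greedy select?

Pick 1: A6 covers 6 new elements (0, 1, 3, 5, 6, 7).
Pick 2: A1 covers 2 new elements (4, 8).
Pick 3: A4 covers 2 new elements (2, 9).
Greedy uses 3 sets.

3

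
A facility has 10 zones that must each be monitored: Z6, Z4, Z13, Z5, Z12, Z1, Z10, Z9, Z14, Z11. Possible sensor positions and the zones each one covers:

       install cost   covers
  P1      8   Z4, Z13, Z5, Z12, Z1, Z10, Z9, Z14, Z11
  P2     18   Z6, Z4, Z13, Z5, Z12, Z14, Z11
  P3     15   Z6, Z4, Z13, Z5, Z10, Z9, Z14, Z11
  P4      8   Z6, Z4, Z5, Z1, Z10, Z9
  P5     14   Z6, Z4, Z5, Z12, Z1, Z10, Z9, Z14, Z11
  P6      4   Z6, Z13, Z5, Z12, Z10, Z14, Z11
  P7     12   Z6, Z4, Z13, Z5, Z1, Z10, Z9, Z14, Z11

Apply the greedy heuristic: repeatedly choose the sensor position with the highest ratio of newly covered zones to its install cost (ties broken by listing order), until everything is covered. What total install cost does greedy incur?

12

Pick 1: P6 adds 7 new (Z6, Z13, Z5, Z12, Z10, Z14, Z11) at install cost 4 (ratio 7/4).
Pick 2: P1 adds 3 new (Z4, Z1, Z9) at install cost 8 (ratio 3/8).
Greedy total install cost: 4 + 8 = 12.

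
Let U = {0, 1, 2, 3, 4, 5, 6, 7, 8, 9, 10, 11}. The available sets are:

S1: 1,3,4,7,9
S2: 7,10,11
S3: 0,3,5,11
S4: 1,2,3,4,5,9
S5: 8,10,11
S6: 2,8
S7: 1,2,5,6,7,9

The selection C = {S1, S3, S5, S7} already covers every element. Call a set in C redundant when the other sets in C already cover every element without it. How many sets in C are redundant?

Drop S1: 4 uncovered — not redundant.
Drop S3: 0 uncovered — not redundant.
Drop S5: 8, 10 uncovered — not redundant.
Drop S7: 2, 6 uncovered — not redundant.
None of the sets in C is redundant.

0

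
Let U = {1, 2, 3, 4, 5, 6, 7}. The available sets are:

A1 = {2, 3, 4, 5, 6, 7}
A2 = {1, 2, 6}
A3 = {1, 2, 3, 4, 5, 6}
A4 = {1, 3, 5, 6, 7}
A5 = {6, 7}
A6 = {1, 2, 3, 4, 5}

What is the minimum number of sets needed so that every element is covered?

2

A1, A2 together cover {1, 2, 3, 4, 5, 6, 7} — every element.
No single set contains all 7 elements, so 2 is optimal.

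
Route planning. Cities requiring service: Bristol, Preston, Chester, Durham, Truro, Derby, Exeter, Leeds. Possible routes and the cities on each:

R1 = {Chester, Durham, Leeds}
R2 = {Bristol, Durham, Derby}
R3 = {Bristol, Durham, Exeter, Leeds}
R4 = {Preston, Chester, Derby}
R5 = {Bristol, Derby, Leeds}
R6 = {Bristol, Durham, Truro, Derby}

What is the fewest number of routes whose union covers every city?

3

R3, R4, R6 together cover {Bristol, Preston, Chester, Durham, Truro, Derby, Exeter, Leeds} — every city.
No 2 of the 6 routes cover everything (all 15 pairs fall short), so 3 is minimum.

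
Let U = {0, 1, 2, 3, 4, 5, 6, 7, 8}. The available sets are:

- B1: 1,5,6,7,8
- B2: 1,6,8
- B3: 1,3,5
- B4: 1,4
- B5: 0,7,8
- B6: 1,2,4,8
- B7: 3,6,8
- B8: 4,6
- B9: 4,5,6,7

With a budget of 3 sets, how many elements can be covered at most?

8

Choosing B1, B3, B6 covers {1, 2, 3, 4, 5, 6, 7, 8} — 8 elements.
No choice of 3 sets does better; here 0 is left uncovered.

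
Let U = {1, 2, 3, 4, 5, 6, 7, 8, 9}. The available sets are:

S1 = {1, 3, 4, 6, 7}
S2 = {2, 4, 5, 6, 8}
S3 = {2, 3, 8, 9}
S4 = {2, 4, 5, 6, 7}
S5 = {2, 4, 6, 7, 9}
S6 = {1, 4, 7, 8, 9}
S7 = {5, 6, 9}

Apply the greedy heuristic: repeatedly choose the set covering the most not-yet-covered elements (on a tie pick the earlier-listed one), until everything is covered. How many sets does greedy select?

Pick 1: S1 covers 5 new elements (1, 3, 4, 6, 7).
Pick 2: S2 covers 3 new elements (2, 5, 8).
Pick 3: S3 covers 1 new elements (9).
Greedy uses 3 sets.

3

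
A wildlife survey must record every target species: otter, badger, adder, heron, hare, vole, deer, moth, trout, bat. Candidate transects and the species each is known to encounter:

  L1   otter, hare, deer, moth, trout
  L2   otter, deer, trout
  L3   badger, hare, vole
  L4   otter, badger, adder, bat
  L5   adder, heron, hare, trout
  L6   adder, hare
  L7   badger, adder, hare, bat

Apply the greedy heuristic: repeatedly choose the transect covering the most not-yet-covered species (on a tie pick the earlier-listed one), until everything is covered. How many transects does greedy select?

4

Pick 1: L1 covers 5 new species (otter, hare, deer, moth, trout).
Pick 2: L4 covers 3 new species (badger, adder, bat).
Pick 3: L3 covers 1 new species (vole).
Pick 4: L5 covers 1 new species (heron).
Greedy uses 4 transects.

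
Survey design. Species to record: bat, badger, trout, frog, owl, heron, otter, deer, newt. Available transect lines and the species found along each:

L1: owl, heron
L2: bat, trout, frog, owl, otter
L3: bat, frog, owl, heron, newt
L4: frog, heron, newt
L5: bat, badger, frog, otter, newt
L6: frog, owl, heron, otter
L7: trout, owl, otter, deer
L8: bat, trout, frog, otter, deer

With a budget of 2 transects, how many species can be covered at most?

Choosing L3, L7 covers {bat, trout, frog, owl, heron, otter, deer, newt} — 8 species.
No choice of 2 transects does better; here badger is left uncovered.

8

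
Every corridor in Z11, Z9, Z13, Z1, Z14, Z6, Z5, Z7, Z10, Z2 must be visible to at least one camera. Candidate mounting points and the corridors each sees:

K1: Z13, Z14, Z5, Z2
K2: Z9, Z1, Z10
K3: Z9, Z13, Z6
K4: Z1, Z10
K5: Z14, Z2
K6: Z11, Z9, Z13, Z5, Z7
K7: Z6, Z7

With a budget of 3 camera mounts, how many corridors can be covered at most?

Choosing K1, K2, K6 covers {Z11, Z9, Z13, Z1, Z14, Z5, Z7, Z10, Z2} — 9 corridors.
No choice of 3 camera mounts does better; here Z6 is left uncovered.

9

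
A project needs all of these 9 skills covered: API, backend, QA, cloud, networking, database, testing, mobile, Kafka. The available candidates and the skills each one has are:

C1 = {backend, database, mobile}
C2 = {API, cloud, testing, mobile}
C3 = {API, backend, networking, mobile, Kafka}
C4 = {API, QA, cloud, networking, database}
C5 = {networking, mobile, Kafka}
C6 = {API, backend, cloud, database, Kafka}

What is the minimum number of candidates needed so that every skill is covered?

C2, C3, C4 together cover {API, backend, QA, cloud, networking, database, testing, mobile, Kafka} — every skill.
No 2 of the 6 candidates cover everything (all 15 pairs fall short), so 3 is minimum.

3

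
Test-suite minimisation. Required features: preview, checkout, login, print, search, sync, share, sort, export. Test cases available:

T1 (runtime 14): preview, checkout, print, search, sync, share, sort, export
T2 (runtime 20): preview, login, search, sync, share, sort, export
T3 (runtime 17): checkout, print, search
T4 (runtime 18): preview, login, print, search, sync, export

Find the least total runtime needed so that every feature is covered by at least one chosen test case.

T1, T4 cover every feature at runtime 14 + 18 = 32.
Any cover uses at least 2 test cases; among all covering selections none totals below 32.

32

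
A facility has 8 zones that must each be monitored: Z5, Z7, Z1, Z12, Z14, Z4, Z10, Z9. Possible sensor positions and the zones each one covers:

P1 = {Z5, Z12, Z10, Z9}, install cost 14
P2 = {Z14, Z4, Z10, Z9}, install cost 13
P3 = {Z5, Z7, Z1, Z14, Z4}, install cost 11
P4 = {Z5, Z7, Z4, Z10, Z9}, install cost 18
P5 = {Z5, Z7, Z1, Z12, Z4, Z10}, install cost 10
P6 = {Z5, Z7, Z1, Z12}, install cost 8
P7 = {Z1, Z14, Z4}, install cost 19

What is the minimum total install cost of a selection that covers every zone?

P2, P6 cover every zone at install cost 13 + 8 = 21.
Any cover uses at least 2 sensor positions; among all covering selections none totals below 21.
Greedy by coverage-per-install cost would pick P5, P2 for 23 — worse than the optimum 21.

21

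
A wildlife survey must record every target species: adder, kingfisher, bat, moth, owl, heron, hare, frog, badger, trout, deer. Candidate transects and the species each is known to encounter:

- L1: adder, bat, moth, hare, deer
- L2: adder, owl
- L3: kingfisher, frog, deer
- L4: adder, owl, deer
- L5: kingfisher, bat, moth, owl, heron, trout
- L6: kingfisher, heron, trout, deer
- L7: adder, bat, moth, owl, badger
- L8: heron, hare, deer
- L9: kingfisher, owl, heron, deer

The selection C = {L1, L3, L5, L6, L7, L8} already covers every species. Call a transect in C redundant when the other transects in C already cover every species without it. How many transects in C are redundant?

4

Drop L1: the rest still cover every species — redundant.
Drop L3: frog uncovered — not redundant.
Drop L5: the rest still cover every species — redundant.
Drop L6: the rest still cover every species — redundant.
Drop L7: badger uncovered — not redundant.
Drop L8: the rest still cover every species — redundant.
4 redundant: L1, L5, L6, L8.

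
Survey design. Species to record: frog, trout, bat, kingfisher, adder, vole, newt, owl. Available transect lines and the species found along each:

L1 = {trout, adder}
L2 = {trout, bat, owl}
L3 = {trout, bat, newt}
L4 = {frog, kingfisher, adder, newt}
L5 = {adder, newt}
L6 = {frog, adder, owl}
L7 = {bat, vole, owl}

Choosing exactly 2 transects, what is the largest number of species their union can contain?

Choosing L2, L4 covers {frog, trout, bat, kingfisher, adder, newt, owl} — 7 species.
No choice of 2 transects does better; here vole is left uncovered.

7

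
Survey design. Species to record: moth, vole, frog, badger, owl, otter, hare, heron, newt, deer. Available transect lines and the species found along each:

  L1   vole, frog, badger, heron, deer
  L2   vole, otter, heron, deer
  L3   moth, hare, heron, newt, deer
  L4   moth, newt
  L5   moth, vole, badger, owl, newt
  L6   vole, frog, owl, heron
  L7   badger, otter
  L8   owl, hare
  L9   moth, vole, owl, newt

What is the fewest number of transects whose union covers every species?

3

L3, L6, L7 together cover {moth, vole, frog, badger, owl, otter, hare, heron, newt, deer} — every species.
No 2 of the 9 transects cover everything (all 36 pairs fall short), so 3 is minimum.
Greedy (largest uncovered first) would take L1, L3, L2, L5 — 4 transects — but 3 suffice.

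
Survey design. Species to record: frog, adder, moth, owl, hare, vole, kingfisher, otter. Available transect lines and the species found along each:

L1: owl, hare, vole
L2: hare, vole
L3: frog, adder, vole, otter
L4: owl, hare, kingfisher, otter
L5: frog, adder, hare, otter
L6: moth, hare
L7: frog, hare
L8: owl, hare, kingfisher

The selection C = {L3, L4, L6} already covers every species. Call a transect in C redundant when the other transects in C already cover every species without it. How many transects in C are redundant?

Drop L3: frog, adder, vole uncovered — not redundant.
Drop L4: owl, kingfisher uncovered — not redundant.
Drop L6: moth uncovered — not redundant.
None of the transects in C is redundant.

0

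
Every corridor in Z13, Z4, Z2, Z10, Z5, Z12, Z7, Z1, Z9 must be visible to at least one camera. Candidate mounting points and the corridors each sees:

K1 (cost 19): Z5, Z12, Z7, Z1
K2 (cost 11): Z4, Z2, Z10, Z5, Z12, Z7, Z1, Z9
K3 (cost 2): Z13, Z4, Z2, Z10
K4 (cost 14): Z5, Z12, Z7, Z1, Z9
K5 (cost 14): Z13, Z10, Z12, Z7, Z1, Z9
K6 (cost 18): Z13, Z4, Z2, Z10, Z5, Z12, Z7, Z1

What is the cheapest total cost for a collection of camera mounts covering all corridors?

13

K2, K3 cover every corridor at cost 11 + 2 = 13.
Any cover uses at least 2 camera mounts; among all covering selections none totals below 13.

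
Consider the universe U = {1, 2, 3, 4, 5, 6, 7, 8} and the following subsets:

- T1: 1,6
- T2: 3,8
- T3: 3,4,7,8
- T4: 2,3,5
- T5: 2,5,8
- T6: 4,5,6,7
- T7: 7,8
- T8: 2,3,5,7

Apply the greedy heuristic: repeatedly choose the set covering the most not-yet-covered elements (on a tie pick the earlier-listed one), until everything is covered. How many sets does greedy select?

3

Pick 1: T3 covers 4 new elements (3, 4, 7, 8).
Pick 2: T1 covers 2 new elements (1, 6).
Pick 3: T4 covers 2 new elements (2, 5).
Greedy uses 3 sets.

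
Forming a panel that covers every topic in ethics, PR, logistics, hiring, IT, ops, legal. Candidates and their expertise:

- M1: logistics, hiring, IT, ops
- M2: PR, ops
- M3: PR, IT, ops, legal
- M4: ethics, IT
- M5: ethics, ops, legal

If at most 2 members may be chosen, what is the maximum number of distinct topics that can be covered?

6

Choosing M1, M3 covers {PR, logistics, hiring, IT, ops, legal} — 6 topics.
No choice of 2 members does better; here ethics is left uncovered.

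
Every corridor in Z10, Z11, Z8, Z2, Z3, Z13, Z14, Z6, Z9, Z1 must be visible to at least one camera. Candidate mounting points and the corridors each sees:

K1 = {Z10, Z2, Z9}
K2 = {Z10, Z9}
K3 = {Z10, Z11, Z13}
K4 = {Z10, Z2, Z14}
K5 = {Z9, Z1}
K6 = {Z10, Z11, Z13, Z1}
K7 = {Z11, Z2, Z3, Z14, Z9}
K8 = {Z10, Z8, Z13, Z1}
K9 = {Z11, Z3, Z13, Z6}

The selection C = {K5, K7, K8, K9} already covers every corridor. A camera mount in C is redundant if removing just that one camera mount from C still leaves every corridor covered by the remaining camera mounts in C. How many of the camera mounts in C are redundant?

1

Drop K5: the rest still cover every corridor — redundant.
Drop K7: Z2, Z14 uncovered — not redundant.
Drop K8: Z10, Z8 uncovered — not redundant.
Drop K9: Z6 uncovered — not redundant.
1 redundant: K5.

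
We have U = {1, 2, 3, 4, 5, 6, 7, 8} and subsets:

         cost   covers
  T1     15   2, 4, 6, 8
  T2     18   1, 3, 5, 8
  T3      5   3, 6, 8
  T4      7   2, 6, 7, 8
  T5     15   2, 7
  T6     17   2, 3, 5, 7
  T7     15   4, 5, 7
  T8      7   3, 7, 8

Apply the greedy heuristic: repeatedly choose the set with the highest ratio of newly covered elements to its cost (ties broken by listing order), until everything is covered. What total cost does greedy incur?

Pick 1: T3 adds 3 new (3, 6, 8) at cost 5 (ratio 3/5).
Pick 2: T4 adds 2 new (2, 7) at cost 7 (ratio 2/7).
Pick 3: T7 adds 2 new (4, 5) at cost 15 (ratio 2/15).
Pick 4: T2 adds 1 new (1) at cost 18 (ratio 1/18).
Greedy total cost: 5 + 7 + 15 + 18 = 45. (The true optimum is 40, so greedy overshoots here.)

45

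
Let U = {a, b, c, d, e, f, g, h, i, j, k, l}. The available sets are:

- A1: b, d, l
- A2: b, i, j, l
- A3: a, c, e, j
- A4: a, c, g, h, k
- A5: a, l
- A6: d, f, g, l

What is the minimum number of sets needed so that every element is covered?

4

A2, A3, A4, A6 together cover {a, b, c, d, e, f, g, h, i, j, k, l} — every element.
No 3 of the 6 sets cover everything (all 20 triples fall short), so 4 is minimum.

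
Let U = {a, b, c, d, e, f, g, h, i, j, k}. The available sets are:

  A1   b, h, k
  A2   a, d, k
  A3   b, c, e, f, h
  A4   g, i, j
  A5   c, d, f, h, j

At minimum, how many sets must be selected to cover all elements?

A2, A3, A4 together cover {a, b, c, d, e, f, g, h, i, j, k} — every element.
No 2 of the 5 sets cover everything (all 10 pairs fall short), so 3 is minimum.

3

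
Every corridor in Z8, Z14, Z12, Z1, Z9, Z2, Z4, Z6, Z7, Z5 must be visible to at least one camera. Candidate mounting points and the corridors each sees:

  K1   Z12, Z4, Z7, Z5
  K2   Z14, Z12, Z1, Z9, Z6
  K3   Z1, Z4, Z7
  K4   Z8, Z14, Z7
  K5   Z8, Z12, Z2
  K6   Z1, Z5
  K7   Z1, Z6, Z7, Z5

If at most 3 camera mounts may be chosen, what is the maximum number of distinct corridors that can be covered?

10

Choosing K1, K2, K5 covers {Z8, Z14, Z12, Z1, Z9, Z2, Z4, Z6, Z7, Z5} — 10 corridors.
That is all 10 corridors.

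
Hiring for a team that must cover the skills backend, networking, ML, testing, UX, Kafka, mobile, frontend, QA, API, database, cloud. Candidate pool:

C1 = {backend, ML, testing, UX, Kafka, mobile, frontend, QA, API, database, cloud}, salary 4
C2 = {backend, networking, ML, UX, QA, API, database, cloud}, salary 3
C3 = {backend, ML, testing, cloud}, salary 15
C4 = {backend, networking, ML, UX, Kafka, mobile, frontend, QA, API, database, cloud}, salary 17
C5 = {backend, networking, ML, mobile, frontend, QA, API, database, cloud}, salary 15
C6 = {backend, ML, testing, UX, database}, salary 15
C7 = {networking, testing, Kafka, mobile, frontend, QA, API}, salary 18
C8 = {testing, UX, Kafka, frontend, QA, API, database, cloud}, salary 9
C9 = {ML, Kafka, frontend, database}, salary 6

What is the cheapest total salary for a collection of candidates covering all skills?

C1, C2 cover every skill at salary 4 + 3 = 7.
Any cover uses at least 2 candidates; among all covering selections none totals below 7.

7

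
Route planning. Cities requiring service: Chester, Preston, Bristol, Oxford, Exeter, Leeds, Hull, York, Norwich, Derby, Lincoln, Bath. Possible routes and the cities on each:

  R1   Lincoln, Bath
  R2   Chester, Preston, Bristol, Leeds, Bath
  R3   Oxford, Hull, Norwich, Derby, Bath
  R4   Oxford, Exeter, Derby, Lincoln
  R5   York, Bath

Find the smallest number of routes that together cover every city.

4

R2, R3, R4, R5 together cover {Chester, Preston, Bristol, Oxford, Exeter, Leeds, Hull, York, Norwich, Derby, Lincoln, Bath} — every city.
No 3 of the 5 routes cover everything (all 10 triples fall short), so 4 is minimum.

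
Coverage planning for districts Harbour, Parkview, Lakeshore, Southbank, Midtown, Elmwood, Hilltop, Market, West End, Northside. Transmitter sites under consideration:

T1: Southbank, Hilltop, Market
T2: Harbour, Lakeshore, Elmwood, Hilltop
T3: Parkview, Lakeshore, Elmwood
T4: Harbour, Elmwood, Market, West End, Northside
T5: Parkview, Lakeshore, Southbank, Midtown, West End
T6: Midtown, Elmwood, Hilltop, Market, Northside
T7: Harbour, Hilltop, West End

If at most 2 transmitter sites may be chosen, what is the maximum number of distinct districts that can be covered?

Choosing T4, T5 covers {Harbour, Parkview, Lakeshore, Southbank, Midtown, Elmwood, Market, West End, Northside} — 9 districts.
No choice of 2 transmitter sites does better; here Hilltop is left uncovered.

9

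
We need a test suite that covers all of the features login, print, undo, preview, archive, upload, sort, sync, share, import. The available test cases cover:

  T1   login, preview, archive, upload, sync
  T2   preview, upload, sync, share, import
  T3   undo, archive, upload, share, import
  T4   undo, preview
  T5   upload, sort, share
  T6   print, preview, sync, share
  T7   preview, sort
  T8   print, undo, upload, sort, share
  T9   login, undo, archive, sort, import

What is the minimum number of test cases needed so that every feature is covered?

3

T1, T2, T8 together cover {login, print, undo, preview, archive, upload, sort, sync, share, import} — every feature.
No 2 of the 9 test cases cover everything (all 36 pairs fall short), so 3 is minimum.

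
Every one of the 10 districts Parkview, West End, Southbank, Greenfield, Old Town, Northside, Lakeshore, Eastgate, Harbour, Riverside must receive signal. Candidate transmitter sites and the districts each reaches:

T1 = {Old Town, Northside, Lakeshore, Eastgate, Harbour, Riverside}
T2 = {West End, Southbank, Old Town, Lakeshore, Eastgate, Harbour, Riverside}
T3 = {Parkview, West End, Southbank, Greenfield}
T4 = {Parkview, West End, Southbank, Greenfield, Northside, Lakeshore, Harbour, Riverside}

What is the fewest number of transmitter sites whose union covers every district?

T1, T3 together cover {Parkview, West End, Southbank, Greenfield, Old Town, Northside, Lakeshore, Eastgate, Harbour, Riverside} — every district.
No single transmitter site contains all 10 districts, so 2 is optimal.

2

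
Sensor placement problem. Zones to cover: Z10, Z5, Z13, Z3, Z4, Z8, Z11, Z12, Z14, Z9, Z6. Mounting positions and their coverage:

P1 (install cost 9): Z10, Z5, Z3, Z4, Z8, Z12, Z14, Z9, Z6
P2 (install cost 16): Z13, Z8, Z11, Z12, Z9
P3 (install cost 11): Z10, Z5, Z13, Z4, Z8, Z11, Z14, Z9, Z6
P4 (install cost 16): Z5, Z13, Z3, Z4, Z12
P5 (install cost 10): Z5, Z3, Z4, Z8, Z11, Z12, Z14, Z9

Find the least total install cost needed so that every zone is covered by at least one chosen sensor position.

20

P1, P3 cover every zone at install cost 9 + 11 = 20.
Any cover uses at least 2 sensor positions; among all covering selections none totals below 20.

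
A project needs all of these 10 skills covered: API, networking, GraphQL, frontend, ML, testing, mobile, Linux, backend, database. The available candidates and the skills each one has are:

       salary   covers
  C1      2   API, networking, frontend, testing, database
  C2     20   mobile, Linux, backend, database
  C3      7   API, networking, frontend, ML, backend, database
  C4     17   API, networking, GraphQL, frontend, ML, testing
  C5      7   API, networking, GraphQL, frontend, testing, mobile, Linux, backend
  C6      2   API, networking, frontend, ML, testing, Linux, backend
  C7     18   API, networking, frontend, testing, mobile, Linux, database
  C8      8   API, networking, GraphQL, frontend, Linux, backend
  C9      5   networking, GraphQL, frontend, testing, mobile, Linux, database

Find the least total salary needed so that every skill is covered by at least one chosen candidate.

C6, C9 cover every skill at salary 2 + 5 = 7.
Any cover uses at least 2 candidates; among all covering selections none totals below 7.

7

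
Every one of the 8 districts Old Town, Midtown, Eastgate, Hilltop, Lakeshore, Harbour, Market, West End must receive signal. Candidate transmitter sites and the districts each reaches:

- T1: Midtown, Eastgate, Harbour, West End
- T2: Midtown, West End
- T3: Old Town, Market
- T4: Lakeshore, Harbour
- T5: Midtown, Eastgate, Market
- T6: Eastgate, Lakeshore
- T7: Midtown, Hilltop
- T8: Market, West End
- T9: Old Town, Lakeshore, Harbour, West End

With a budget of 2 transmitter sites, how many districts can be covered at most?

Choosing T5, T9 covers {Old Town, Midtown, Eastgate, Lakeshore, Harbour, Market, West End} — 7 districts.
No choice of 2 transmitter sites does better; here Hilltop is left uncovered.

7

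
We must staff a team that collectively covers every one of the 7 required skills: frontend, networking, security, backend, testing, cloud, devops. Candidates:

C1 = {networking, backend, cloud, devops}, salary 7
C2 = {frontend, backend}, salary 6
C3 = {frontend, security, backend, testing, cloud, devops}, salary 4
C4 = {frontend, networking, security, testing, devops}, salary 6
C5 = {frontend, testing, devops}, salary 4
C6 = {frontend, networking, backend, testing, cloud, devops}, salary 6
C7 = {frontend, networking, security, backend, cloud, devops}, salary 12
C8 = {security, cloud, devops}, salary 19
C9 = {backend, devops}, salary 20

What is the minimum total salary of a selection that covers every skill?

C3, C4 cover every skill at salary 4 + 6 = 10.
Any cover uses at least 2 candidates; among all covering selections none totals below 10.

10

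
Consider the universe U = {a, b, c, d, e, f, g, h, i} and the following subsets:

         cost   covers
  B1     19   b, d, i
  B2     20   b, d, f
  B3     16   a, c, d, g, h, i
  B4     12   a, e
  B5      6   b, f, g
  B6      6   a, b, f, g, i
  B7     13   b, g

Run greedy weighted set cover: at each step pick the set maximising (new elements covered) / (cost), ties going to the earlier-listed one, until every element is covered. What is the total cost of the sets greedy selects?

Pick 1: B6 adds 5 new (a, b, f, g, i) at cost 6 (ratio 5/6).
Pick 2: B3 adds 3 new (c, d, h) at cost 16 (ratio 3/16).
Pick 3: B4 adds 1 new (e) at cost 12 (ratio 1/12).
Greedy total cost: 6 + 16 + 12 = 34.

34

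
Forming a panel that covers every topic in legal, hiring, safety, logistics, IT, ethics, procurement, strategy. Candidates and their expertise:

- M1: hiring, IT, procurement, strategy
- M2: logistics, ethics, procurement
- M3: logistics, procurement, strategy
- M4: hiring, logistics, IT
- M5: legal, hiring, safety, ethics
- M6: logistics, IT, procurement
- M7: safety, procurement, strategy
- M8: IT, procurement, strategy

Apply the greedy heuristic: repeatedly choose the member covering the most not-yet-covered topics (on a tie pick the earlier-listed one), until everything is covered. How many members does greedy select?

Pick 1: M1 covers 4 new topics (hiring, IT, procurement, strategy).
Pick 2: M5 covers 3 new topics (legal, safety, ethics).
Pick 3: M2 covers 1 new topics (logistics).
Greedy uses 3 members.

3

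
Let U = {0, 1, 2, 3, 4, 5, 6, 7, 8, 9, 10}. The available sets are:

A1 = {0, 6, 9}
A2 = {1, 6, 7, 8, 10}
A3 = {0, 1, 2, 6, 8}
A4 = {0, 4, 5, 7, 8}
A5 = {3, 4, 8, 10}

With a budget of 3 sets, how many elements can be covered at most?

10

Choosing A3, A4, A5 covers {0, 1, 2, 3, 4, 5, 6, 7, 8, 10} — 10 elements.
No choice of 3 sets does better; here 9 is left uncovered.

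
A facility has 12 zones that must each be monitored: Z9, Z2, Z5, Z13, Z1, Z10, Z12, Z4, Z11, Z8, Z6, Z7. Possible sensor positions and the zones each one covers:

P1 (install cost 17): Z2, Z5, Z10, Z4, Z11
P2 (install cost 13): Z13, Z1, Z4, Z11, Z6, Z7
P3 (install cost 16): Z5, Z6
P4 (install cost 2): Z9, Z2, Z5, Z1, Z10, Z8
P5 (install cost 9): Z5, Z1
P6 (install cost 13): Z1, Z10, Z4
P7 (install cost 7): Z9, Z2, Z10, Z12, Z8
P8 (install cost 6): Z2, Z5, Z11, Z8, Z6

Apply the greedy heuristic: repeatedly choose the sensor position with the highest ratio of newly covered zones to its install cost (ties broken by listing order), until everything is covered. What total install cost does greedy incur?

22

Pick 1: P4 adds 6 new (Z9, Z2, Z5, Z1, Z10, Z8) at install cost 2 (ratio 6/2).
Pick 2: P2 adds 5 new (Z13, Z4, Z11, Z6, Z7) at install cost 13 (ratio 5/13).
Pick 3: P7 adds 1 new (Z12) at install cost 7 (ratio 1/7).
Greedy total install cost: 2 + 13 + 7 = 22.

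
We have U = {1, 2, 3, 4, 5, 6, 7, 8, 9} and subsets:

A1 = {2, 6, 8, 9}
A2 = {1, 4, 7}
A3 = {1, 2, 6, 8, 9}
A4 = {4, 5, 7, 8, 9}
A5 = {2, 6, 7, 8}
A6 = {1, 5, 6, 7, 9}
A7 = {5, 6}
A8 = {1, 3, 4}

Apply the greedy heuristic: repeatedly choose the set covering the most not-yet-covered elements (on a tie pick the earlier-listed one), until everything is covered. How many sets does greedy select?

3

Pick 1: A3 covers 5 new elements (1, 2, 6, 8, 9).
Pick 2: A4 covers 3 new elements (4, 5, 7).
Pick 3: A8 covers 1 new elements (3).
Greedy uses 3 sets.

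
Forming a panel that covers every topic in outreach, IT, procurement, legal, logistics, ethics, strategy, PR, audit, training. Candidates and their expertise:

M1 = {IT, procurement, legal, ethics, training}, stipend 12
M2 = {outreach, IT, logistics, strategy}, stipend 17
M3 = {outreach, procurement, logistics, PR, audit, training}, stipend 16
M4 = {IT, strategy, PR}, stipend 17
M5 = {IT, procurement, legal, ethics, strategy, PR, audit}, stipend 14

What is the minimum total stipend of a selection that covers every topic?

30

M3, M5 cover every topic at stipend 16 + 14 = 30.
Any cover uses at least 2 members; among all covering selections none totals below 30.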